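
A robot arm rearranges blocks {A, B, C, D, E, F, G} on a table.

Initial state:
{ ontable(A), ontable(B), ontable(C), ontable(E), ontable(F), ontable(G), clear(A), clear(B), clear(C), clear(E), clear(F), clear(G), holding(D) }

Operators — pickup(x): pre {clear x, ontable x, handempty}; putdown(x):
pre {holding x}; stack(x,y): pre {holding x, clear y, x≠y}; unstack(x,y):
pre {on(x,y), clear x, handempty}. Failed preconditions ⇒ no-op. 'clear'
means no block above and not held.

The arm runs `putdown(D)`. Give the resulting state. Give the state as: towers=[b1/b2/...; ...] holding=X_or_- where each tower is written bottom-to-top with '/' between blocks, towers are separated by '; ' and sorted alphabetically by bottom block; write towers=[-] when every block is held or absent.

before: towers=[A; B; C; E; F; G] holding=D
pre[putdown(D)]: holding(D) ok
all met → apply putdown(D)
after:  towers=[A; B; C; D; E; F; G] holding=-

towers=[A; B; C; D; E; F; G] holding=-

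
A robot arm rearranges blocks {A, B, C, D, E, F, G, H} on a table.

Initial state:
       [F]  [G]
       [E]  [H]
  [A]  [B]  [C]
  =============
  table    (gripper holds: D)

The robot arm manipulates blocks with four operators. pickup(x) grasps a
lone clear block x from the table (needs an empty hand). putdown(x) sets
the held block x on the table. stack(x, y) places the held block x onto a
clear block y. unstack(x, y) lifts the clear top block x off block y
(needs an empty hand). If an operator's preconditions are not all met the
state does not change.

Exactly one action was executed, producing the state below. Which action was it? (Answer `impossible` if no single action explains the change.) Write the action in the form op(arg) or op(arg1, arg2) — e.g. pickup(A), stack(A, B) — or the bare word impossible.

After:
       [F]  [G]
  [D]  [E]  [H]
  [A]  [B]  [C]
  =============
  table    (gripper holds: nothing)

target: towers=[A/D; B/E/F; C/H/G] holding=-
        putdown(D) → towers=[A; B/E/F; C/H/G; D] holding=-
       stack(D, G) → towers=[A; B/E/F; C/H/G/D] holding=-
       stack(D, A) → towers=[A/D; B/E/F; C/H/G] holding=-  ← match
       stack(D, F) → towers=[A; B/E/F/D; C/H/G] holding=-

stack(D, A)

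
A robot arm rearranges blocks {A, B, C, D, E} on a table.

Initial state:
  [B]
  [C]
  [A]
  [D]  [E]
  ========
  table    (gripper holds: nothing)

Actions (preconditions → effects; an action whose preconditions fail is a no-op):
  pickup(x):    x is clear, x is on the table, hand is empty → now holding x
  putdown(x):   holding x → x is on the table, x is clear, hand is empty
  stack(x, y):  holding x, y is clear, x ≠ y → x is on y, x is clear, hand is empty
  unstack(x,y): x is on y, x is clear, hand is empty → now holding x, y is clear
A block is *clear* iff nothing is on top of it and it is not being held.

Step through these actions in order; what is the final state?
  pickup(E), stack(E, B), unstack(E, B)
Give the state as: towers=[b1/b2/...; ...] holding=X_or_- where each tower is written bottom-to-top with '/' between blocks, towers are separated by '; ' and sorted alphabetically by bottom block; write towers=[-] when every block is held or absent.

towers=[D/A/C/B] holding=E

step 1 (pickup(E)): towers=[D/A/C/B] holding=E
step 2 (stack(E, B)): towers=[D/A/C/B/E] holding=-
step 3 (unstack(E, B)): towers=[D/A/C/B] holding=E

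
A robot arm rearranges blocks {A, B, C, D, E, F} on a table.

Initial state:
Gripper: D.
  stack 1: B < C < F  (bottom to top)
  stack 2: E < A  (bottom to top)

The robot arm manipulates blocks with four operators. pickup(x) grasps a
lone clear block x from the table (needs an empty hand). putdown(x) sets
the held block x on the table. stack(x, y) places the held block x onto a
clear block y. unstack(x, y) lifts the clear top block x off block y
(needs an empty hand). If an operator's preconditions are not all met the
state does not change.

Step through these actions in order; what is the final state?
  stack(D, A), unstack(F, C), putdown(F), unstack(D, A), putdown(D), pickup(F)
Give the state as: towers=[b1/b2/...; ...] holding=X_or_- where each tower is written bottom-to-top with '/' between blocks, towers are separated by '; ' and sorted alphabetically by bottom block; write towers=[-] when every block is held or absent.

towers=[B/C; D; E/A] holding=F

step 1 (stack(D, A)): towers=[B/C/F; E/A/D] holding=-
step 2 (unstack(F, C)): towers=[B/C; E/A/D] holding=F
step 3 (putdown(F)): towers=[B/C; E/A/D; F] holding=-
step 4 (unstack(D, A)): towers=[B/C; E/A; F] holding=D
step 5 (putdown(D)): towers=[B/C; D; E/A; F] holding=-
step 6 (pickup(F)): towers=[B/C; D; E/A] holding=F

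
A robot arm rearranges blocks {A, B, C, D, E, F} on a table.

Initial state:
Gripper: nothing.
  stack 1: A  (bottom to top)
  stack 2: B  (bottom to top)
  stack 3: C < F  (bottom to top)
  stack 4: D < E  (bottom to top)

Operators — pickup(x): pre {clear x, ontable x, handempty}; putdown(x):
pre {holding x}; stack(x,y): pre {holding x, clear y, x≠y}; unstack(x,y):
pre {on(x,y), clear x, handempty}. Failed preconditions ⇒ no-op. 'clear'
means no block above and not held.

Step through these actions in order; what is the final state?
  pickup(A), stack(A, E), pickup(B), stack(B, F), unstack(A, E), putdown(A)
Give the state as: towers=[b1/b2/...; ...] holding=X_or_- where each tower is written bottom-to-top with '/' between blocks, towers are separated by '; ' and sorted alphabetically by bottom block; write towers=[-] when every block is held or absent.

step 1 (pickup(A)): towers=[B; C/F; D/E] holding=A
step 2 (stack(A, E)): towers=[B; C/F; D/E/A] holding=-
step 3 (pickup(B)): towers=[C/F; D/E/A] holding=B
step 4 (stack(B, F)): towers=[C/F/B; D/E/A] holding=-
step 5 (unstack(A, E)): towers=[C/F/B; D/E] holding=A
step 6 (putdown(A)): towers=[A; C/F/B; D/E] holding=-

towers=[A; C/F/B; D/E] holding=-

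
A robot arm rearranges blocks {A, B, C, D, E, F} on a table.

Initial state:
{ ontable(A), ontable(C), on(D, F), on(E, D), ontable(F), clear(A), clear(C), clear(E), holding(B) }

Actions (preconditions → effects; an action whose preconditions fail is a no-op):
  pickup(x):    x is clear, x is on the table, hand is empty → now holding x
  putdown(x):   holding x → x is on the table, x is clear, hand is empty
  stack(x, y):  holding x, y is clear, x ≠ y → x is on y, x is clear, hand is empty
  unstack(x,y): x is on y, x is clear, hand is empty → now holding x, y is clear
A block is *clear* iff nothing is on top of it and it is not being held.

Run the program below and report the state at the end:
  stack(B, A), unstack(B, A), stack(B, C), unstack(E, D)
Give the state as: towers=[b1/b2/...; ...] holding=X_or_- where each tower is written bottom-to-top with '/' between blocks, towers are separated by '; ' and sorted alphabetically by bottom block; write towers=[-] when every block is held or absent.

step 1 (stack(B, A)): towers=[A/B; C; F/D/E] holding=-
step 2 (unstack(B, A)): towers=[A; C; F/D/E] holding=B
step 3 (stack(B, C)): towers=[A; C/B; F/D/E] holding=-
step 4 (unstack(E, D)): towers=[A; C/B; F/D] holding=E

towers=[A; C/B; F/D] holding=E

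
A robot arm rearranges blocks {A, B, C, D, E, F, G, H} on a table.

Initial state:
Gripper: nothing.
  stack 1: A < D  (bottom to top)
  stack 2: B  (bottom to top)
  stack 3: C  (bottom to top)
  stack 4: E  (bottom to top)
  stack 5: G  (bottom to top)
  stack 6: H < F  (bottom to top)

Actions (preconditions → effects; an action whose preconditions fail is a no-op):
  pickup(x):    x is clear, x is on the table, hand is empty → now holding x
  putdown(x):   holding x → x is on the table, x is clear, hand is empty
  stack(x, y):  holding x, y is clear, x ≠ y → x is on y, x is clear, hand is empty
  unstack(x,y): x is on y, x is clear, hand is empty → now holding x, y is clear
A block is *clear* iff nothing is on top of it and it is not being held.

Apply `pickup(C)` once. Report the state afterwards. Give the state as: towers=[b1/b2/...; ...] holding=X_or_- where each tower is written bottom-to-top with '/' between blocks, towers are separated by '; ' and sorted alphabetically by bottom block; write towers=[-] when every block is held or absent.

before: towers=[A/D; B; C; E; G; H/F] holding=-
pre[pickup(C)]: clear(C) yes, ontable(C) yes, handempty yes
all met → apply pickup(C)
after:  towers=[A/D; B; E; G; H/F] holding=C

towers=[A/D; B; E; G; H/F] holding=C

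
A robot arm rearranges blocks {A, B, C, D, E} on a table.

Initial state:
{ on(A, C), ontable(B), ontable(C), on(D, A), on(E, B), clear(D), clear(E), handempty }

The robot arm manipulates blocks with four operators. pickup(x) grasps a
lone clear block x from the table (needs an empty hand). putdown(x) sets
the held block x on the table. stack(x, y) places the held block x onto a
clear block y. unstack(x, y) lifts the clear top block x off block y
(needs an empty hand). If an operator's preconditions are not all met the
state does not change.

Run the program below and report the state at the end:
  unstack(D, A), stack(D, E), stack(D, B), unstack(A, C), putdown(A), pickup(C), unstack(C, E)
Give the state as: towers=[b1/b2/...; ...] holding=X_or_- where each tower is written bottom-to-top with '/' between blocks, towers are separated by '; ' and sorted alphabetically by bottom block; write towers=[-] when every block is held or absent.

towers=[A; B/E/D] holding=C

step 1 (unstack(D, A)): towers=[B/E; C/A] holding=D
step 2 (stack(D, E)): towers=[B/E/D; C/A] holding=-
step 3 (stack(D, B)) [no-op]: towers=[B/E/D; C/A] holding=-
step 4 (unstack(A, C)): towers=[B/E/D; C] holding=A
step 5 (putdown(A)): towers=[A; B/E/D; C] holding=-
step 6 (pickup(C)): towers=[A; B/E/D] holding=C
step 7 (unstack(C, E)) [no-op]: towers=[A; B/E/D] holding=C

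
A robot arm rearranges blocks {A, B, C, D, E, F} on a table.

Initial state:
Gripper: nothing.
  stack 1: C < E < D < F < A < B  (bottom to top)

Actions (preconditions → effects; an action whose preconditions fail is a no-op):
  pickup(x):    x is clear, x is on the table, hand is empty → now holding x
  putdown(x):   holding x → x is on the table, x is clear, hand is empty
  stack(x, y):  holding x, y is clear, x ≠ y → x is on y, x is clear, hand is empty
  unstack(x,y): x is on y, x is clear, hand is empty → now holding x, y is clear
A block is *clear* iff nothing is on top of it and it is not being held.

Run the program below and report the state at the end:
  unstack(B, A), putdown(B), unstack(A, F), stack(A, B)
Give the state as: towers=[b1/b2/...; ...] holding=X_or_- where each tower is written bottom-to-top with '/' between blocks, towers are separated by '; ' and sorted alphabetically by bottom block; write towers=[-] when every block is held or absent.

step 1 (unstack(B, A)): towers=[C/E/D/F/A] holding=B
step 2 (putdown(B)): towers=[B; C/E/D/F/A] holding=-
step 3 (unstack(A, F)): towers=[B; C/E/D/F] holding=A
step 4 (stack(A, B)): towers=[B/A; C/E/D/F] holding=-

towers=[B/A; C/E/D/F] holding=-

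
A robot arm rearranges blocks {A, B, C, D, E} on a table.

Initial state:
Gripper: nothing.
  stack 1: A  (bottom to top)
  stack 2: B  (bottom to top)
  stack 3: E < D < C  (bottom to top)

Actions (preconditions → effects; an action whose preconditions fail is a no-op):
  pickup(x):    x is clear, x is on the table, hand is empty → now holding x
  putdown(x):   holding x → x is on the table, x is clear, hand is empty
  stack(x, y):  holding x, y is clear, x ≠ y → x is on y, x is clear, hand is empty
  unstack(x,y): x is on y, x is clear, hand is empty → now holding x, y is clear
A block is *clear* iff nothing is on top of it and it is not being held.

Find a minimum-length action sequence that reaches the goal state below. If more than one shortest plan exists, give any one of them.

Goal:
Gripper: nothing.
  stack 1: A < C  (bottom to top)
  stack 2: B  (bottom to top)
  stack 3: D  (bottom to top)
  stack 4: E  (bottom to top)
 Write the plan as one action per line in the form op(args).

step 1 (unstack(C, D)): towers=[A; B; E/D] holding=C
step 2 (stack(C, A)): towers=[A/C; B; E/D] holding=-
step 3 (unstack(D, E)): towers=[A/C; B; E] holding=D
step 4 (putdown(D)): towers=[A/C; B; D; E] holding=-
goal check: towers=[A/C; B; D; E] holding=- — reached (length 4, optimal by BFS)

unstack(C, D)
stack(C, A)
unstack(D, E)
putdown(D)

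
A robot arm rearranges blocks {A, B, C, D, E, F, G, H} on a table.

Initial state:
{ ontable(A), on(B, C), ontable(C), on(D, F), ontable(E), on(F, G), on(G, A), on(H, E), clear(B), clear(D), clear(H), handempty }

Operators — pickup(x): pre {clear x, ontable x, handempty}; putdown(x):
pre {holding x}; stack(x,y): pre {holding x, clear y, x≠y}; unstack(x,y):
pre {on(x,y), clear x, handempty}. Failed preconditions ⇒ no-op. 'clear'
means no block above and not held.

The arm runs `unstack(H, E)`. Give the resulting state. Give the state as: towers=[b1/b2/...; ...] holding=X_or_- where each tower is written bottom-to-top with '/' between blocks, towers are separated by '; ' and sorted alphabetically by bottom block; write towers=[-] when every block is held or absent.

before: towers=[A/G/F/D; C/B; E/H] holding=-
pre[unstack(H, E)]: on(H,E) ✓, clear(H) ✓, handempty ✓
all met → apply unstack(H, E)
after:  towers=[A/G/F/D; C/B; E] holding=H

towers=[A/G/F/D; C/B; E] holding=H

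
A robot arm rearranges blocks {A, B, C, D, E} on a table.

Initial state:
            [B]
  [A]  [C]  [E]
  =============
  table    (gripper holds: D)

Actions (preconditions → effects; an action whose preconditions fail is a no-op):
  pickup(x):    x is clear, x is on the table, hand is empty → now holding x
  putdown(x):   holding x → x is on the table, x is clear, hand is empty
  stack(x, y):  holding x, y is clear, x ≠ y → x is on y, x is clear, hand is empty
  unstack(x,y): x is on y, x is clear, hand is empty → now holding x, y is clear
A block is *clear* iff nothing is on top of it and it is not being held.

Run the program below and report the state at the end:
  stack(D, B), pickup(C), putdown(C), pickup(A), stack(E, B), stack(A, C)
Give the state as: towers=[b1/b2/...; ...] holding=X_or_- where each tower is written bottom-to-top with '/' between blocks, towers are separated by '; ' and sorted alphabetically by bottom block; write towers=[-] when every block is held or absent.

towers=[C/A; E/B/D] holding=-

step 1 (stack(D, B)): towers=[A; C; E/B/D] holding=-
step 2 (pickup(C)): towers=[A; E/B/D] holding=C
step 3 (putdown(C)): towers=[A; C; E/B/D] holding=-
step 4 (pickup(A)): towers=[C; E/B/D] holding=A
step 5 (stack(E, B)) [no-op]: towers=[C; E/B/D] holding=A
step 6 (stack(A, C)): towers=[C/A; E/B/D] holding=-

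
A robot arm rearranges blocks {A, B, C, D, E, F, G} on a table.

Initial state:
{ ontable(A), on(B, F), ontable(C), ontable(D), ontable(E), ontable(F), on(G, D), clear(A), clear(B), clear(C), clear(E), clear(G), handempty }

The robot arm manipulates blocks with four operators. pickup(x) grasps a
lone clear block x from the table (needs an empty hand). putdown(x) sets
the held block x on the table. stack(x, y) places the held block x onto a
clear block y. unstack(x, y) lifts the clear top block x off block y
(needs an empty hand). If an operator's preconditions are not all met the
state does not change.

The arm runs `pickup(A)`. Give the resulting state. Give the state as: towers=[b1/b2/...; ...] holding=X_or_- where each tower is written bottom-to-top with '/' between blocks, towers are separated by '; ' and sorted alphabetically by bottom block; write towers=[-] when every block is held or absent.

before: towers=[A; C; D/G; E; F/B] holding=-
pre[pickup(A)]: clear(A) yes, ontable(A) yes, handempty yes
all met → apply pickup(A)
after:  towers=[C; D/G; E; F/B] holding=A

towers=[C; D/G; E; F/B] holding=A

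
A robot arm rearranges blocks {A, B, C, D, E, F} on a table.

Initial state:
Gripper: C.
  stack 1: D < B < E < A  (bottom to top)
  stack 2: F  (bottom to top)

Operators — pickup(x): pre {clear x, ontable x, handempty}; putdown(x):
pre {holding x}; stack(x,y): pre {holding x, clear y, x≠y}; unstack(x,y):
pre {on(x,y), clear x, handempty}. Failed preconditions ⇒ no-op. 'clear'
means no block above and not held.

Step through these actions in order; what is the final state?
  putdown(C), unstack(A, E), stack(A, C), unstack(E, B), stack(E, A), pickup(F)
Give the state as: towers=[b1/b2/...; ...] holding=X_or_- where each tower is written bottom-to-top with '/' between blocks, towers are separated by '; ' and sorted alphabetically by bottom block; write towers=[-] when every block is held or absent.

towers=[C/A/E; D/B] holding=F

step 1 (putdown(C)): towers=[C; D/B/E/A; F] holding=-
step 2 (unstack(A, E)): towers=[C; D/B/E; F] holding=A
step 3 (stack(A, C)): towers=[C/A; D/B/E; F] holding=-
step 4 (unstack(E, B)): towers=[C/A; D/B; F] holding=E
step 5 (stack(E, A)): towers=[C/A/E; D/B; F] holding=-
step 6 (pickup(F)): towers=[C/A/E; D/B] holding=F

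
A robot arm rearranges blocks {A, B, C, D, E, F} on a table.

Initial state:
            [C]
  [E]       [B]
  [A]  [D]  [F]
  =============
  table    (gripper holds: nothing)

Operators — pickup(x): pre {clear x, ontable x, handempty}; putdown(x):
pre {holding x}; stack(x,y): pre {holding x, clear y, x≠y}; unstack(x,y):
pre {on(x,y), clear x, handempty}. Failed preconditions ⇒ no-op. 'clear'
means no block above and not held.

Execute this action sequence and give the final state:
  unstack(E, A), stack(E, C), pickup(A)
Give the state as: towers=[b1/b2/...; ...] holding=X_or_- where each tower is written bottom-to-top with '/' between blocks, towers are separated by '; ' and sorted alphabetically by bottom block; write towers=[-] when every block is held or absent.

step 1 (unstack(E, A)): towers=[A; D; F/B/C] holding=E
step 2 (stack(E, C)): towers=[A; D; F/B/C/E] holding=-
step 3 (pickup(A)): towers=[D; F/B/C/E] holding=A

towers=[D; F/B/C/E] holding=A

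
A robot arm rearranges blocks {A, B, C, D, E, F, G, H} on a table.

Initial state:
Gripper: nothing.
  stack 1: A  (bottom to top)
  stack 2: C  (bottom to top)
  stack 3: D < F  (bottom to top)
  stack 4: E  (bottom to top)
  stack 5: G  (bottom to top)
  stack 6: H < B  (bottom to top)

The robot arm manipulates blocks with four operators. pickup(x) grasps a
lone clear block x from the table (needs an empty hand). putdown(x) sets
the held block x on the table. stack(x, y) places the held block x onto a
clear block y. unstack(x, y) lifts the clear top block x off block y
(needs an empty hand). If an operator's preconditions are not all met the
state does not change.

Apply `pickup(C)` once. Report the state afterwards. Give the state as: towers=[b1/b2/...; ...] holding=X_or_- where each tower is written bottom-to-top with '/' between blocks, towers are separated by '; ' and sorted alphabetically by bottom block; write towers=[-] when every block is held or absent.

before: towers=[A; C; D/F; E; G; H/B] holding=-
pre[pickup(C)]: clear(C) ✓, ontable(C) ✓, handempty ✓
all met → apply pickup(C)
after:  towers=[A; D/F; E; G; H/B] holding=C

towers=[A; D/F; E; G; H/B] holding=C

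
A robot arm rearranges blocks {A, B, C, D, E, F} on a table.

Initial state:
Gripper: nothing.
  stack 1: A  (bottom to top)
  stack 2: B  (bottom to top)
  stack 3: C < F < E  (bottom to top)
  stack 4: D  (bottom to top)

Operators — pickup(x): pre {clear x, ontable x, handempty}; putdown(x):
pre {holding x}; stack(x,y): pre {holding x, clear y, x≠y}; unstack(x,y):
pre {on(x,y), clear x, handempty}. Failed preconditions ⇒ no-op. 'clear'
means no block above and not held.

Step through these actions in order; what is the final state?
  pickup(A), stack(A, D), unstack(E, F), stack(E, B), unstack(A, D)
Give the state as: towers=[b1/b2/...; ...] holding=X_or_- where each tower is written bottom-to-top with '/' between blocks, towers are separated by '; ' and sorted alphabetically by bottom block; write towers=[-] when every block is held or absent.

step 1 (pickup(A)): towers=[B; C/F/E; D] holding=A
step 2 (stack(A, D)): towers=[B; C/F/E; D/A] holding=-
step 3 (unstack(E, F)): towers=[B; C/F; D/A] holding=E
step 4 (stack(E, B)): towers=[B/E; C/F; D/A] holding=-
step 5 (unstack(A, D)): towers=[B/E; C/F; D] holding=A

towers=[B/E; C/F; D] holding=A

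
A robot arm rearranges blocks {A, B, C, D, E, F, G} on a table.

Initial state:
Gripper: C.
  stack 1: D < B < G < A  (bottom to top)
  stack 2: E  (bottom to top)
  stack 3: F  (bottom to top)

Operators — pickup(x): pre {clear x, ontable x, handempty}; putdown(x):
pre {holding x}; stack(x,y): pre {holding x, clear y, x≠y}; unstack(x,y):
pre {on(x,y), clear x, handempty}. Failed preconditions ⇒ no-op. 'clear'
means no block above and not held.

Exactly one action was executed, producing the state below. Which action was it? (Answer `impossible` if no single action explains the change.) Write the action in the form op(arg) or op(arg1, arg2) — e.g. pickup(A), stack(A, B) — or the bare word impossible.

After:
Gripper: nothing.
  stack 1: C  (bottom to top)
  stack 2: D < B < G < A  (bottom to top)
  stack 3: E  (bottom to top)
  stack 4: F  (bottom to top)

target: towers=[C; D/B/G/A; E; F] holding=-
        putdown(C) → towers=[C; D/B/G/A; E; F] holding=-  ← match
       stack(C, F) → towers=[D/B/G/A; E; F/C] holding=-
       stack(C, A) → towers=[D/B/G/A/C; E; F] holding=-
       stack(C, E) → towers=[D/B/G/A; E/C; F] holding=-

putdown(C)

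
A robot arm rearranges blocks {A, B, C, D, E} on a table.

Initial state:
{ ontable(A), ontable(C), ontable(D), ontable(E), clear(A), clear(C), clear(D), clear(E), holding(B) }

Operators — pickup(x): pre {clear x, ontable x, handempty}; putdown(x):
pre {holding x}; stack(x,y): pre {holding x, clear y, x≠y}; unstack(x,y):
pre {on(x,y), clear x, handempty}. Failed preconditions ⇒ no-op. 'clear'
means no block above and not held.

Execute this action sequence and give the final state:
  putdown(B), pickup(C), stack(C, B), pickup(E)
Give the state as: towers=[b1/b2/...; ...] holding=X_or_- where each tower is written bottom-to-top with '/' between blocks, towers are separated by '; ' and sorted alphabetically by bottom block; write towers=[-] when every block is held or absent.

towers=[A; B/C; D] holding=E

step 1 (putdown(B)): towers=[A; B; C; D; E] holding=-
step 2 (pickup(C)): towers=[A; B; D; E] holding=C
step 3 (stack(C, B)): towers=[A; B/C; D; E] holding=-
step 4 (pickup(E)): towers=[A; B/C; D] holding=E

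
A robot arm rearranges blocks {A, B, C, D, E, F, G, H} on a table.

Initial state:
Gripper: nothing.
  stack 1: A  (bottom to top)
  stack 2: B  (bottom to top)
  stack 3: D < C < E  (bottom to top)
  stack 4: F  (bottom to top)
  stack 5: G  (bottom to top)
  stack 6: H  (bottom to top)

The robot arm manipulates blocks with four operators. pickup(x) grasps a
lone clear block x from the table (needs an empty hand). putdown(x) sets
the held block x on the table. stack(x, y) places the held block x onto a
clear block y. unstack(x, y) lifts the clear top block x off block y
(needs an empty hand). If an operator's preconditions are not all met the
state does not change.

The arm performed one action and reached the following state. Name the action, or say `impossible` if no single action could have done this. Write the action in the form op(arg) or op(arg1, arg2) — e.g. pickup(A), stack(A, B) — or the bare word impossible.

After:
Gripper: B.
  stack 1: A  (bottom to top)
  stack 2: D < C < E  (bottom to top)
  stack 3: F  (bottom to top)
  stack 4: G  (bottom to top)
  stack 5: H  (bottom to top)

target: towers=[A; D/C/E; F; G; H] holding=B
         pickup(G) → towers=[A; B; D/C/E; F; H] holding=G
         pickup(A) → towers=[B; D/C/E; F; G; H] holding=A
     unstack(E, C) → towers=[A; B; D/C; F; G; H] holding=E
         pickup(H) → towers=[A; B; D/C/E; F; G] holding=H
         pickup(B) → towers=[A; D/C/E; F; G; H] holding=B  ← match
         pickup(F) → towers=[A; B; D/C/E; G; H] holding=F

pickup(B)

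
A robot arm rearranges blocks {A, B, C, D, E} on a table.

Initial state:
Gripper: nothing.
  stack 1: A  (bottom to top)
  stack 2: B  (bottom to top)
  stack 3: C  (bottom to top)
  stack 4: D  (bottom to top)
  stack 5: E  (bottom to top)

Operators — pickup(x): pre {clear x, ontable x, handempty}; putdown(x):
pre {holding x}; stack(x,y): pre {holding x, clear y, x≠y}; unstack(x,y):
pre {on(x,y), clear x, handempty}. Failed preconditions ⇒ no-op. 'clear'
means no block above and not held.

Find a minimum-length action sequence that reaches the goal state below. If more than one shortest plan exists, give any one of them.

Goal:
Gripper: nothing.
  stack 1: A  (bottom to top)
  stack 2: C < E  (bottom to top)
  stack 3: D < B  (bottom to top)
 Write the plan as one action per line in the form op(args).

pickup(B)
stack(B, D)
pickup(E)
stack(E, C)

step 1 (pickup(B)): towers=[A; C; D; E] holding=B
step 2 (stack(B, D)): towers=[A; C; D/B; E] holding=-
step 3 (pickup(E)): towers=[A; C; D/B] holding=E
step 4 (stack(E, C)): towers=[A; C/E; D/B] holding=-
goal check: towers=[A; C/E; D/B] holding=- — reached (length 4, optimal by BFS)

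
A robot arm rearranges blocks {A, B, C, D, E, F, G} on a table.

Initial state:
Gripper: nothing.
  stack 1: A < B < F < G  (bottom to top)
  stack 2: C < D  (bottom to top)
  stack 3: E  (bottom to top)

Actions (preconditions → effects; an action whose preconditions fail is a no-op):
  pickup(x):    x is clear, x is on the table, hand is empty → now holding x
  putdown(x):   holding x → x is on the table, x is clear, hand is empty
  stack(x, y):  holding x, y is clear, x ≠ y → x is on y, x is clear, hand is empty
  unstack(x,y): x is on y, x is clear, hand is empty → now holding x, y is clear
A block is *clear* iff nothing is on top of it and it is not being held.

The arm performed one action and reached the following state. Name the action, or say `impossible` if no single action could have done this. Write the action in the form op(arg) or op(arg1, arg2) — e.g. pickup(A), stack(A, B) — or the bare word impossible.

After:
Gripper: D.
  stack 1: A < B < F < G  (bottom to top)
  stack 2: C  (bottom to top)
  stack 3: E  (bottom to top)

unstack(D, C)

target: towers=[A/B/F/G; C; E] holding=D
     unstack(G, F) → towers=[A/B/F; C/D; E] holding=G
     unstack(D, C) → towers=[A/B/F/G; C; E] holding=D  ← match
         pickup(E) → towers=[A/B/F/G; C/D] holding=E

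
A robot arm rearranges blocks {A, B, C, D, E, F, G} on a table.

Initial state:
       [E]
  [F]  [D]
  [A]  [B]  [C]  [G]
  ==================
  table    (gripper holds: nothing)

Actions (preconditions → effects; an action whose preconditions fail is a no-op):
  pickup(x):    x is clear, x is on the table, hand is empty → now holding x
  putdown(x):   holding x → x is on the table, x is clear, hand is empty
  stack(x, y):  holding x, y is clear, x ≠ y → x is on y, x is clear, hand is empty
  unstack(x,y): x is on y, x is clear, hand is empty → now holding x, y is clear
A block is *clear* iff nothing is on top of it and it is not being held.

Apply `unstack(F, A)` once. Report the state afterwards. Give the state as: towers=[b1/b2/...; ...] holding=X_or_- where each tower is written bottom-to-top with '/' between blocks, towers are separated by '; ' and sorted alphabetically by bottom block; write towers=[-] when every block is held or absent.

before: towers=[A/F; B/D/E; C; G] holding=-
pre[unstack(F, A)]: on(F,A) ✓, clear(F) ✓, handempty ✓
all met → apply unstack(F, A)
after:  towers=[A; B/D/E; C; G] holding=F

towers=[A; B/D/E; C; G] holding=F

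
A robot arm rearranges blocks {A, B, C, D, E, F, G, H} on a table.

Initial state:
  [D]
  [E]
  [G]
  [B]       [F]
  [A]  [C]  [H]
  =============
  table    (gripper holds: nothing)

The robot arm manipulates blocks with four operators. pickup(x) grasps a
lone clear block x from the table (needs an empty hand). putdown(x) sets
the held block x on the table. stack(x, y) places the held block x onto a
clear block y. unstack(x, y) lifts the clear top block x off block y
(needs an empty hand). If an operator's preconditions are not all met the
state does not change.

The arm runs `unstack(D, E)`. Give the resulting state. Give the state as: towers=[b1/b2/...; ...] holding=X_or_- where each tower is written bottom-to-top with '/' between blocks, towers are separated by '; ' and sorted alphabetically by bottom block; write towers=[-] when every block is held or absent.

before: towers=[A/B/G/E/D; C; H/F] holding=-
pre[unstack(D, E)]: on(D,E) ✓, clear(D) ✓, handempty ✓
all met → apply unstack(D, E)
after:  towers=[A/B/G/E; C; H/F] holding=D

towers=[A/B/G/E; C; H/F] holding=D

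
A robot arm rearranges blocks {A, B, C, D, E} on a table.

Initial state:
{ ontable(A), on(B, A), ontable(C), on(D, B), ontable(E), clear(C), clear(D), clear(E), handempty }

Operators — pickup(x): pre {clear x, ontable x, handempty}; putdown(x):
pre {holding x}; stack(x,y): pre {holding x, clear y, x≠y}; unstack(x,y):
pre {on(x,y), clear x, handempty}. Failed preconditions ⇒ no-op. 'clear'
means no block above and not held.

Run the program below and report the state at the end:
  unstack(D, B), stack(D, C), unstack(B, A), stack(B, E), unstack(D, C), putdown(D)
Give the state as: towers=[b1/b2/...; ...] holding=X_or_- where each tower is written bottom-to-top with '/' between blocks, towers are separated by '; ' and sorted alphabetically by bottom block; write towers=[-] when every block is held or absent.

towers=[A; C; D; E/B] holding=-

step 1 (unstack(D, B)): towers=[A/B; C; E] holding=D
step 2 (stack(D, C)): towers=[A/B; C/D; E] holding=-
step 3 (unstack(B, A)): towers=[A; C/D; E] holding=B
step 4 (stack(B, E)): towers=[A; C/D; E/B] holding=-
step 5 (unstack(D, C)): towers=[A; C; E/B] holding=D
step 6 (putdown(D)): towers=[A; C; D; E/B] holding=-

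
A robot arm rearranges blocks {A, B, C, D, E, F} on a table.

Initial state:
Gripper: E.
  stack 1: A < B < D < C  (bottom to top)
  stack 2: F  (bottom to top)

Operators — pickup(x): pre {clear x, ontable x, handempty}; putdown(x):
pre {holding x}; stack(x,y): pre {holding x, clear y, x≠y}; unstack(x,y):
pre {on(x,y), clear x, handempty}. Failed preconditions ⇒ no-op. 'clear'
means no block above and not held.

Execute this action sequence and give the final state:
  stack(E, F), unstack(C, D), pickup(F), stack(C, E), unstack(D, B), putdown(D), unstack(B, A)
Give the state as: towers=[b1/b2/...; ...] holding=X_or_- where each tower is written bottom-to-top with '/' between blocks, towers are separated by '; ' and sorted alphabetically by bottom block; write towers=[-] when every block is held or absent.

step 1 (stack(E, F)): towers=[A/B/D/C; F/E] holding=-
step 2 (unstack(C, D)): towers=[A/B/D; F/E] holding=C
step 3 (pickup(F)) [no-op]: towers=[A/B/D; F/E] holding=C
step 4 (stack(C, E)): towers=[A/B/D; F/E/C] holding=-
step 5 (unstack(D, B)): towers=[A/B; F/E/C] holding=D
step 6 (putdown(D)): towers=[A/B; D; F/E/C] holding=-
step 7 (unstack(B, A)): towers=[A; D; F/E/C] holding=B

towers=[A; D; F/E/C] holding=B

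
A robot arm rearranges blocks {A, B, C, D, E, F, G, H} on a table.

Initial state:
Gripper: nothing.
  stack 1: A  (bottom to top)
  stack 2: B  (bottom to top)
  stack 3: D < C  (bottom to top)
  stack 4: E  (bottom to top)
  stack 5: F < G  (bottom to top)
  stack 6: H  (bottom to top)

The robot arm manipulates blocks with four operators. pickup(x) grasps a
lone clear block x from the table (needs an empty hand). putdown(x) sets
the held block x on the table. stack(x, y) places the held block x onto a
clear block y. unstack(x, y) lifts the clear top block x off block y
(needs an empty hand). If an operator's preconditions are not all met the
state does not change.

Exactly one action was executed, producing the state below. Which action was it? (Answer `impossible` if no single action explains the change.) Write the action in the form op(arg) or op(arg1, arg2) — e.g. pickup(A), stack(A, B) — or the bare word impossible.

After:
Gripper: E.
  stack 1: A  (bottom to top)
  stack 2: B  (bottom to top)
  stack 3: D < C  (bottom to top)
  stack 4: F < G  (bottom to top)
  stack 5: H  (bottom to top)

pickup(E)

target: towers=[A; B; D/C; F/G; H] holding=E
     unstack(G, F) → towers=[A; B; D/C; E; F; H] holding=G
         pickup(A) → towers=[B; D/C; E; F/G; H] holding=A
         pickup(E) → towers=[A; B; D/C; F/G; H] holding=E  ← match
         pickup(H) → towers=[A; B; D/C; E; F/G] holding=H
         pickup(B) → towers=[A; D/C; E; F/G; H] holding=B
     unstack(C, D) → towers=[A; B; D; E; F/G; H] holding=C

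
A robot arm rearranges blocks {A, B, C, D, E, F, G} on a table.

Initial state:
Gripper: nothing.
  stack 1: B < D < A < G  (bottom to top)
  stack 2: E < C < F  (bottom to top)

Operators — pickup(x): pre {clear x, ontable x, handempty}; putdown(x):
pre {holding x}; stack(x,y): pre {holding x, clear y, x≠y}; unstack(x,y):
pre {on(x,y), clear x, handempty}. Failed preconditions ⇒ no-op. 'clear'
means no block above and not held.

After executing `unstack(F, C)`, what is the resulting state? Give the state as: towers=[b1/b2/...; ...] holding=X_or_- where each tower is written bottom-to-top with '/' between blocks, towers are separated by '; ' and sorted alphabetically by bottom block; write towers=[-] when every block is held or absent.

towers=[B/D/A/G; E/C] holding=F

before: towers=[B/D/A/G; E/C/F] holding=-
pre[unstack(F, C)]: on(F,C) ✓, clear(F) ✓, handempty ✓
all met → apply unstack(F, C)
after:  towers=[B/D/A/G; E/C] holding=F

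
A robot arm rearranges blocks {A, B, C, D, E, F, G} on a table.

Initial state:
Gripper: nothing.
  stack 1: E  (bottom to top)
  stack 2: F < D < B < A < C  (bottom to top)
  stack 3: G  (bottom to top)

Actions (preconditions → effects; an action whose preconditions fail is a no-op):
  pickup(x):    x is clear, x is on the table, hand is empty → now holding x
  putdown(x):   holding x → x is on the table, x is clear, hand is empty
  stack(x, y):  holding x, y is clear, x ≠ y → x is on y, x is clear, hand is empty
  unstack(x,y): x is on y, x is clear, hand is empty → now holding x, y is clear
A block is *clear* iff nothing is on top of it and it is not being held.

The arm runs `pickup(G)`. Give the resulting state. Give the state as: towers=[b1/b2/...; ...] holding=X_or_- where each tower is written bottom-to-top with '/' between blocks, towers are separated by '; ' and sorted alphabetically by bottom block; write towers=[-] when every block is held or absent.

towers=[E; F/D/B/A/C] holding=G

before: towers=[E; F/D/B/A/C; G] holding=-
pre[pickup(G)]: clear(G) yes, ontable(G) yes, handempty yes
all met → apply pickup(G)
after:  towers=[E; F/D/B/A/C] holding=G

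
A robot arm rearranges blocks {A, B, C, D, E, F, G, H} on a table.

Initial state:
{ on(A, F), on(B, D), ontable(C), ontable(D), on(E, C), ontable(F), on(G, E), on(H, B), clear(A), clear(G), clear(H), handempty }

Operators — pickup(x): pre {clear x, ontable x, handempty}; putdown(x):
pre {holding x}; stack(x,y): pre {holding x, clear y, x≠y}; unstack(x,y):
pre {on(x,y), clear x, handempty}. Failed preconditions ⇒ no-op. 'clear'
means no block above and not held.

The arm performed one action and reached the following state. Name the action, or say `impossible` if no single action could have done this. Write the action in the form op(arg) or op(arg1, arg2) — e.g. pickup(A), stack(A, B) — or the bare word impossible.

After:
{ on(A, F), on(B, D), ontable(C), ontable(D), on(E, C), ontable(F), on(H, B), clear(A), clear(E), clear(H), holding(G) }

target: towers=[C/E; D/B/H; F/A] holding=G
     unstack(G, E) → towers=[C/E; D/B/H; F/A] holding=G  ← match
     unstack(A, F) → towers=[C/E/G; D/B/H; F] holding=A
     unstack(H, B) → towers=[C/E/G; D/B; F/A] holding=H

unstack(G, E)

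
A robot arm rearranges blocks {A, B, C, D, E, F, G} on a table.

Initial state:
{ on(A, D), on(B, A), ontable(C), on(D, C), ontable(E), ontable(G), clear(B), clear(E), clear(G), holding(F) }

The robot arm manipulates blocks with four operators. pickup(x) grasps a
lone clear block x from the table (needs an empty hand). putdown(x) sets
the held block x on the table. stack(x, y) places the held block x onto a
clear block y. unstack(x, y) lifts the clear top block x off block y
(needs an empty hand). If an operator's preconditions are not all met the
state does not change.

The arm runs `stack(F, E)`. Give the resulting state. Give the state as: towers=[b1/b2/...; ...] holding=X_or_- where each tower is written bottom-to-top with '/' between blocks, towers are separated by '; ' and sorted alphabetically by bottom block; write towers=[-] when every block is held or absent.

before: towers=[C/D/A/B; E; G] holding=F
pre[stack(F, E)]: holding(F) ok, clear(E) ok, F≠E ok
all met → apply stack(F, E)
after:  towers=[C/D/A/B; E/F; G] holding=-

towers=[C/D/A/B; E/F; G] holding=-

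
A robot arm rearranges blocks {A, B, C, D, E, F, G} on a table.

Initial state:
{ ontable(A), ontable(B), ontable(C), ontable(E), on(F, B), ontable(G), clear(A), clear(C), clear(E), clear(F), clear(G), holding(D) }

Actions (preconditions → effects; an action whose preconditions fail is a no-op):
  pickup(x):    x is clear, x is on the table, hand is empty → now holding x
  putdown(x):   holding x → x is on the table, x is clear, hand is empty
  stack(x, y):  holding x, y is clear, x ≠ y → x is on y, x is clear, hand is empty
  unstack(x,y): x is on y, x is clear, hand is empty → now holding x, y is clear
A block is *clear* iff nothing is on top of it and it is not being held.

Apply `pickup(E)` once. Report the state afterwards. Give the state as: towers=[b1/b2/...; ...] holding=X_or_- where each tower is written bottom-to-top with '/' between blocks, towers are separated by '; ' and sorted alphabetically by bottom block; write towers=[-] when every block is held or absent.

before: towers=[A; B/F; C; E; G] holding=D
pre[pickup(E)]: clear(E) ok, ontable(E) ok, handempty fail
handempty unmet → pickup(E) is a no-op
after:  towers=[A; B/F; C; E; G] holding=D

towers=[A; B/F; C; E; G] holding=D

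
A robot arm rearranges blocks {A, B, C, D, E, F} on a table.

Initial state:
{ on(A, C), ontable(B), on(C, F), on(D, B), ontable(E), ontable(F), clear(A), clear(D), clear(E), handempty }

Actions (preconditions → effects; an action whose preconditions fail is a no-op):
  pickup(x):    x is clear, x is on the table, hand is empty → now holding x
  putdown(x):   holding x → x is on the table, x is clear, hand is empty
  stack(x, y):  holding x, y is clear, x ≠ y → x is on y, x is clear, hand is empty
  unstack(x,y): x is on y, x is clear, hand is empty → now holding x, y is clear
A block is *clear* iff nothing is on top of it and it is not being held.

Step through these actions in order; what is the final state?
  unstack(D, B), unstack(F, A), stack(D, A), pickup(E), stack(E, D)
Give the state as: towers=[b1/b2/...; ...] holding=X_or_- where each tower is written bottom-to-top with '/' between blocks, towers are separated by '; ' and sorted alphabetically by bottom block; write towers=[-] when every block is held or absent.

step 1 (unstack(D, B)): towers=[B; E; F/C/A] holding=D
step 2 (unstack(F, A)) [no-op]: towers=[B; E; F/C/A] holding=D
step 3 (stack(D, A)): towers=[B; E; F/C/A/D] holding=-
step 4 (pickup(E)): towers=[B; F/C/A/D] holding=E
step 5 (stack(E, D)): towers=[B; F/C/A/D/E] holding=-

towers=[B; F/C/A/D/E] holding=-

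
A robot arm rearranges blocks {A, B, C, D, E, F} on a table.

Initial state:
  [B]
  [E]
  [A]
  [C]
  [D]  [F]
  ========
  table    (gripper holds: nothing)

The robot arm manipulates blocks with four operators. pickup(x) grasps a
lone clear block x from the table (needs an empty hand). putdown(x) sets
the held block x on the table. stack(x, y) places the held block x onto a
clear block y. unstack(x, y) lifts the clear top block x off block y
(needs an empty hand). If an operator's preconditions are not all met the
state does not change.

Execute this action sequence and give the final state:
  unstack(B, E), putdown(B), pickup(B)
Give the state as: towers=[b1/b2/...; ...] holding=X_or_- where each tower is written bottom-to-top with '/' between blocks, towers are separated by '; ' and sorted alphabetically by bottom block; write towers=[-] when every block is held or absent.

step 1 (unstack(B, E)): towers=[D/C/A/E; F] holding=B
step 2 (putdown(B)): towers=[B; D/C/A/E; F] holding=-
step 3 (pickup(B)): towers=[D/C/A/E; F] holding=B

towers=[D/C/A/E; F] holding=B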